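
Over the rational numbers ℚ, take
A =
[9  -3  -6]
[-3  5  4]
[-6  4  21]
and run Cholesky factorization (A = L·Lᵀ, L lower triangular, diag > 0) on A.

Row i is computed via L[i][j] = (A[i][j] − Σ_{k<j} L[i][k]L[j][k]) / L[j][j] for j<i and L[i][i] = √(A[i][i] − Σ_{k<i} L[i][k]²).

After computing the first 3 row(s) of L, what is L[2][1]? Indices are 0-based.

L[2][1] = 1

Step 1: L[0][0] = √(9) = 3.
  L[1][0] = (-3) / L[0][0] = -1.
Step 2: L[1][1] = √(4) = 2.
  L[2][0] = (-6) / L[0][0] = -2.
  L[2][1] = (2) / L[1][1] = 1.
Step 3: L[2][2] = √(16) = 4.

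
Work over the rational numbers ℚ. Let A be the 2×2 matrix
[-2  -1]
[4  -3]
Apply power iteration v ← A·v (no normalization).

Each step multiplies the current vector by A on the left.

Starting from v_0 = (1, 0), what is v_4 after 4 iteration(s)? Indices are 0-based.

v_0 = (1, 0).
v_1 = A·v_0 = (-2, 4).
v_2 = A·v_1 = (0, -20).
v_3 = A·v_2 = (20, 60).
v_4 = A·v_3 = (-100, -100).

v_4 = (-100, -100)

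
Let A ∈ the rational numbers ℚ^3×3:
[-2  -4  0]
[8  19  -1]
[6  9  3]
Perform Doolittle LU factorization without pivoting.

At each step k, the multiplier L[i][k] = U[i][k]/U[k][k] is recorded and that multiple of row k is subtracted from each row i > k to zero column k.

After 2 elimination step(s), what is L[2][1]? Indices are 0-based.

L[2][1] = -1

k=0: U[0][0]=-2
  eliminate (1,0): mult=-4, new row 1: (0, 3, -1); set L[1][0]=-4
  eliminate (2,0): mult=-3, new row 2: (0, -3, 3); set L[2][0]=-3
k=1: U[1][1]=3
  eliminate (2,1): mult=-1, new row 2: (0, 0, 2); set L[2][1]=-1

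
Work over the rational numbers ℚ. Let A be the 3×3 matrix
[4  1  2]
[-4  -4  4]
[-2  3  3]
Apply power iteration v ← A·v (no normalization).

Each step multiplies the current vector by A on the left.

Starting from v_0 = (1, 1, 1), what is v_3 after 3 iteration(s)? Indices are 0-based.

v_3 = (104, -200, -94)

v_0 = (1, 1, 1).
v_1 = A·v_0 = (7, -4, 4).
v_2 = A·v_1 = (32, 4, -14).
v_3 = A·v_2 = (104, -200, -94).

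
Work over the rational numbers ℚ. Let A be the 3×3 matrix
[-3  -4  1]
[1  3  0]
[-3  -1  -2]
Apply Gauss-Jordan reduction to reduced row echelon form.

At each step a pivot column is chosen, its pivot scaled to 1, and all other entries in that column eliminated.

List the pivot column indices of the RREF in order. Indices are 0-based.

pivot(0,0)=-3: scale R0 → (1, 4/3, -1/3)
  clear (1,0): R1 −= (1)R0 → (0, 5/3, 1/3)
  clear (2,0): R2 −= (-3)R0 → (0, 3, -3)
pivot(1,1)=5/3: scale R1 → (0, 1, 1/5)
  clear (0,1): R0 −= (4/3)R1 → (1, 0, -3/5)
  clear (2,1): R2 −= (3)R1 → (0, 0, -18/5)
pivot(2,2)=-18/5: scale R2 → (0, 0, 1)
  clear (0,2): R0 −= (-3/5)R2 → (1, 0, 0)
  clear (1,2): R1 −= (1/5)R2 → (0, 1, 0)

pivot columns: 0, 1, 2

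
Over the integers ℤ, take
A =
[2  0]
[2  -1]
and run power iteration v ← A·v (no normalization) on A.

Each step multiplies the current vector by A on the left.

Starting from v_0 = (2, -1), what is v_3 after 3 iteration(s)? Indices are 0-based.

v_0 = (2, -1).
v_1 = A·v_0 = (4, 5).
v_2 = A·v_1 = (8, 3).
v_3 = A·v_2 = (16, 13).

v_3 = (16, 13)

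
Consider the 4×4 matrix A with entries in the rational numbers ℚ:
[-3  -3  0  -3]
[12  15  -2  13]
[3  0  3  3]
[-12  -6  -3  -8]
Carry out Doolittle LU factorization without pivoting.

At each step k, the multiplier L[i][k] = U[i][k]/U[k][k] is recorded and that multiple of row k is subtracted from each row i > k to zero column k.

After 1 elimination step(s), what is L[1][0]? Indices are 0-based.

[col 0] pivot -3
  R1 -= -4*R0 → (0, 3, -2, 1)  (L[1][0] := -4)
  R2 -= -1*R0 → (0, -3, 3, 0)  (L[2][0] := -1)
  R3 -= 4*R0 → (0, 6, -3, 4)  (L[3][0] := 4)

L[1][0] = -4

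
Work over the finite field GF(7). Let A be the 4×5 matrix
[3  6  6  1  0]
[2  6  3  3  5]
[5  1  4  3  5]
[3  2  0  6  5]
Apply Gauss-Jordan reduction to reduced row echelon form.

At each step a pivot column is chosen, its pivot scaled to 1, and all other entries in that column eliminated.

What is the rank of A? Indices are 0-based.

rank = 4

step 1: normalize row 0 (÷3) = (1, 2, 2, 5, 0)
  row 1: subtract 2×row0 = (0, 2, 6, 0, 5)
  row 2: subtract 5×row0 = (0, 5, 1, 6, 5)
  row 3: subtract 3×row0 = (0, 3, 1, 5, 5)
step 2: normalize row 1 (÷2) = (0, 1, 3, 0, 6)
  row 0: subtract 2×row1 = (1, 0, 3, 5, 2)
  row 2: subtract 5×row1 = (0, 0, 0, 6, 3)
  row 3: subtract 3×row1 = (0, 0, 6, 5, 1)
step 3: exchange rows 2,3
step 3: normalize row 2 (÷6) = (0, 0, 1, 2, 6)
  row 0: subtract 3×row2 = (1, 0, 0, 6, 5)
  row 1: subtract 3×row2 = (0, 1, 0, 1, 2)
step 4: normalize row 3 (÷6) = (0, 0, 0, 1, 4)
  row 0: subtract 6×row3 = (1, 0, 0, 0, 2)
  row 1: subtract 1×row3 = (0, 1, 0, 0, 5)
  row 2: subtract 2×row3 = (0, 0, 1, 0, 5)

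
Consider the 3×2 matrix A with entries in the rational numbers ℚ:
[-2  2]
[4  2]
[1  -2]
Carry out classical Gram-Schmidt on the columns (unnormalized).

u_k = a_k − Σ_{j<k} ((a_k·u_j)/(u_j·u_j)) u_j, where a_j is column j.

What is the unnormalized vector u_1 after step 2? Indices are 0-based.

u_1 = (46/21, 34/21, -44/21)

Step 1: u_0 = a_0 = (-2, 4, 1).
Step 2: u_1 = a_1 − (2/21)·u_0 = (46/21, 34/21, -44/21).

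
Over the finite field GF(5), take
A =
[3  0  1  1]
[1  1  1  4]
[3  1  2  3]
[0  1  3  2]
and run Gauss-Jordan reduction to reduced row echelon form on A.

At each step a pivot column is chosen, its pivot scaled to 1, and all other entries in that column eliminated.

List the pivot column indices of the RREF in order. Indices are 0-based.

step 1: normalize row 0 (÷3) = (1, 0, 2, 2)
  row 1: subtract 1×row0 = (0, 1, 4, 2)
  row 2: subtract 3×row0 = (0, 1, 1, 2)
step 2: normalize row 1 (÷1) = (0, 1, 4, 2)
  row 2: subtract 1×row1 = (0, 0, 2, 0)
  row 3: subtract 1×row1 = (0, 0, 4, 0)
step 3: normalize row 2 (÷2) = (0, 0, 1, 0)
  row 0: subtract 2×row2 = (1, 0, 0, 2)
  row 1: subtract 4×row2 = (0, 1, 0, 2)
  row 3: subtract 4×row2 = (0, 0, 0, 0)
skip col 3 (zero from row 3)

pivot columns: 0, 1, 2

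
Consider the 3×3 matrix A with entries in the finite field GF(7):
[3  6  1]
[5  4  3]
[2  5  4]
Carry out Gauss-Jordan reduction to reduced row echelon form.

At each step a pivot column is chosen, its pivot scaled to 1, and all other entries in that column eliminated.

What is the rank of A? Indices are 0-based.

rank = 3

[1] R0 /= 3  ⇒  (1, 2, 5)
     R1 -= 5·R0  ⇒  (0, 1, 6)
     R2 -= 2·R0  ⇒  (0, 1, 1)
[2] R1 /= 1  ⇒  (0, 1, 6)
     R0 -= 2·R1  ⇒  (1, 0, 0)
     R2 -= 1·R1  ⇒  (0, 0, 2)
[3] R2 /= 2  ⇒  (0, 0, 1)
     R1 -= 6·R2  ⇒  (0, 1, 0)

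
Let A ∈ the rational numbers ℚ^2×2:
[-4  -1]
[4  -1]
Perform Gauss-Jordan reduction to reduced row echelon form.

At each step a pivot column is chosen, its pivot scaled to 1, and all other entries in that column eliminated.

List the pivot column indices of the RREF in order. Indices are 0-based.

pivot(0,0)=-4: scale R0 → (1, 1/4)
  clear (1,0): R1 −= (4)R0 → (0, -2)
pivot(1,1)=-2: scale R1 → (0, 1)
  clear (0,1): R0 −= (1/4)R1 → (1, 0)

pivot columns: 0, 1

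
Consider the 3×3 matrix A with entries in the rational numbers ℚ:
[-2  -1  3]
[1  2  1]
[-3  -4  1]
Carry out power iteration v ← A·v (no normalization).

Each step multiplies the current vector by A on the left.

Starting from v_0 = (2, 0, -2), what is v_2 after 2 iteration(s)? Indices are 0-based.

v_2 = (-4, -18, 22)

v_0 = (2, 0, -2).
v_1 = A·v_0 = (-10, 0, -8).
v_2 = A·v_1 = (-4, -18, 22).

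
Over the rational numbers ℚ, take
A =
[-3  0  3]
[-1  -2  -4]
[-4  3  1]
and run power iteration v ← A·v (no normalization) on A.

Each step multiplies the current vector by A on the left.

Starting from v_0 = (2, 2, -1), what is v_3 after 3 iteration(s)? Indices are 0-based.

v_0 = (2, 2, -1).
v_1 = A·v_0 = (-9, -2, -3).
v_2 = A·v_1 = (18, 25, 27).
v_3 = A·v_2 = (27, -176, 30).

v_3 = (27, -176, 30)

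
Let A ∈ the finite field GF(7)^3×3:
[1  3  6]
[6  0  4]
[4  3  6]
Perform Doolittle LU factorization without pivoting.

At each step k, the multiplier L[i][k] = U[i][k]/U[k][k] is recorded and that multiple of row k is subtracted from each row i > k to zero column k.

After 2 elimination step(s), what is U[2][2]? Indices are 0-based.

U[2][2] = 5

Step 1: pivot at (0,0) is 1.
  row1 ← row1 − (6)·row0  ⇒  L[1][0]=6, U row1=(0, 3, 3)
  row2 ← row2 − (4)·row0  ⇒  L[2][0]=4, U row2=(0, 5, 3)
Step 2: pivot at (1,1) is 3.
  row2 ← row2 − (4)·row1  ⇒  L[2][1]=4, U row2=(0, 0, 5)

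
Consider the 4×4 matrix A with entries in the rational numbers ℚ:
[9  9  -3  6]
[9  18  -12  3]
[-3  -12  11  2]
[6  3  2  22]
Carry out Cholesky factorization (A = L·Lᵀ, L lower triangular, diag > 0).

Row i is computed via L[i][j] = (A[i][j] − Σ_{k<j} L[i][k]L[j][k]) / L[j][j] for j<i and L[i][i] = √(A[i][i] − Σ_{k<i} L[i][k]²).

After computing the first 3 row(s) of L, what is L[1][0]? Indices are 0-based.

L[1][0] = 3

Step 1: L[0][0] = √(9) = 3.
  L[1][0] = (9) / L[0][0] = 3.
Step 2: L[1][1] = √(9) = 3.
  L[2][0] = (-3) / L[0][0] = -1.
  L[2][1] = (-9) / L[1][1] = -3.
Step 3: L[2][2] = √(1) = 1.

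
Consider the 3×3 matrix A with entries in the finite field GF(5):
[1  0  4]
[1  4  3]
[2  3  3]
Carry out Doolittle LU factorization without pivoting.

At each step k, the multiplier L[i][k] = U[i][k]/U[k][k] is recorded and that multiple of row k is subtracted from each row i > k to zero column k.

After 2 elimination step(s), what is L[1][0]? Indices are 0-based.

L[1][0] = 1

k=0: U[0][0]=1
  eliminate (1,0): mult=1, new row 1: (0, 4, 4); set L[1][0]=1
  eliminate (2,0): mult=2, new row 2: (0, 3, 0); set L[2][0]=2
k=1: U[1][1]=4
  eliminate (2,1): mult=2, new row 2: (0, 0, 2); set L[2][1]=2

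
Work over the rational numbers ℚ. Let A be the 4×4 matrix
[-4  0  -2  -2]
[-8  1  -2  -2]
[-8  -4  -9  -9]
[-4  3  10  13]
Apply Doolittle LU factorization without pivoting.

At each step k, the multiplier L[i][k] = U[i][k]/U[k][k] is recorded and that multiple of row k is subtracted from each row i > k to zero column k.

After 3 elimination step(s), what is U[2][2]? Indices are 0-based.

U[2][2] = 3

Step 1: pivot at (0,0) is -4.
  row1 ← row1 − (2)·row0  ⇒  L[1][0]=2, U row1=(0, 1, 2, 2)
  row2 ← row2 − (2)·row0  ⇒  L[2][0]=2, U row2=(0, -4, -5, -5)
  row3 ← row3 − (1)·row0  ⇒  L[3][0]=1, U row3=(0, 3, 12, 15)
Step 2: pivot at (1,1) is 1.
  row2 ← row2 − (-4)·row1  ⇒  L[2][1]=-4, U row2=(0, 0, 3, 3)
  row3 ← row3 − (3)·row1  ⇒  L[3][1]=3, U row3=(0, 0, 6, 9)
Step 3: pivot at (2,2) is 3.
  row3 ← row3 − (2)·row2  ⇒  L[3][2]=2, U row3=(0, 0, 0, 3)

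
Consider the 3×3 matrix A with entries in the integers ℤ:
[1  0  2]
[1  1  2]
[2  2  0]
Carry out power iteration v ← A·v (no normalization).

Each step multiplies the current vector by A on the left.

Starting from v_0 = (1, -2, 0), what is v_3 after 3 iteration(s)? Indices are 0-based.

v_3 = (-3, -7, -14)

v_0 = (1, -2, 0).
v_1 = A·v_0 = (1, -1, -2).
v_2 = A·v_1 = (-3, -4, 0).
v_3 = A·v_2 = (-3, -7, -14).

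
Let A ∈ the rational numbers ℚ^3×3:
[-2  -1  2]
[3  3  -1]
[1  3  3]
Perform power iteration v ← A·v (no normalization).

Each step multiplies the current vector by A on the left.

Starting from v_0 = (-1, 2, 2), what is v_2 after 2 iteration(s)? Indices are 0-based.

v_2 = (13, 4, 40)

v_0 = (-1, 2, 2).
v_1 = A·v_0 = (4, 1, 11).
v_2 = A·v_1 = (13, 4, 40).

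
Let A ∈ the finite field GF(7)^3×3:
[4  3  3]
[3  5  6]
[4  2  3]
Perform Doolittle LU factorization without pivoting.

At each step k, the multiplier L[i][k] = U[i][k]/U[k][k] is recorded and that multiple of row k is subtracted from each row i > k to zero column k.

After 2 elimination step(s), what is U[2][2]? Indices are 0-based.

U[2][2] = 2

k=0: U[0][0]=4
  eliminate (1,0): mult=6, new row 1: (0, 1, 2); set L[1][0]=6
  eliminate (2,0): mult=1, new row 2: (0, 6, 0); set L[2][0]=1
k=1: U[1][1]=1
  eliminate (2,1): mult=6, new row 2: (0, 0, 2); set L[2][1]=6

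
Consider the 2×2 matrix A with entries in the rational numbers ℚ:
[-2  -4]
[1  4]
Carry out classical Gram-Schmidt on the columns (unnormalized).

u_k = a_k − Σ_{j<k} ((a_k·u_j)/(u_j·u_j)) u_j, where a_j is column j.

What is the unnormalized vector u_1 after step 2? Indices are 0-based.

u_1 = (4/5, 8/5)

Step 1: u_0 = a_0 = (-2, 1).
Step 2: u_1 = a_1 − (12/5)·u_0 = (4/5, 8/5).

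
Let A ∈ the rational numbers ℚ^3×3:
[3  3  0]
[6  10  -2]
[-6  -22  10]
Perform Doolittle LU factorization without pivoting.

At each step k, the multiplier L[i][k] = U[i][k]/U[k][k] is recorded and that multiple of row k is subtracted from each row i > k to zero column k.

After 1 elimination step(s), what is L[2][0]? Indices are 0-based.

[col 0] pivot 3
  R1 -= 2*R0 → (0, 4, -2)  (L[1][0] := 2)
  R2 -= -2*R0 → (0, -16, 10)  (L[2][0] := -2)

L[2][0] = -2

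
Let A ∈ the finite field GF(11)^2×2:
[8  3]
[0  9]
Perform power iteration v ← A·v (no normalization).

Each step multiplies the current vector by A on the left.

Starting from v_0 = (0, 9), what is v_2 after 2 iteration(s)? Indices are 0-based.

v_2 = (8, 3)

v_0 = (0, 9).
v_1 = A·v_0 = (5, 4).
v_2 = A·v_1 = (8, 3).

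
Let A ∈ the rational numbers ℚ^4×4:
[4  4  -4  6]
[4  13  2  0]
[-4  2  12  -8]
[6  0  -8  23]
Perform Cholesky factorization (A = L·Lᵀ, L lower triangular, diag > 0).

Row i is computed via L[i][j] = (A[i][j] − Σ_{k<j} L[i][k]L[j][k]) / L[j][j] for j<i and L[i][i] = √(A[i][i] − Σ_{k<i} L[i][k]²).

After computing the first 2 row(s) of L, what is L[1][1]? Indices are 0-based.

L[1][1] = 3

Step 1: L[0][0] = √(4) = 2.
  L[1][0] = (4) / L[0][0] = 2.
Step 2: L[1][1] = √(9) = 3.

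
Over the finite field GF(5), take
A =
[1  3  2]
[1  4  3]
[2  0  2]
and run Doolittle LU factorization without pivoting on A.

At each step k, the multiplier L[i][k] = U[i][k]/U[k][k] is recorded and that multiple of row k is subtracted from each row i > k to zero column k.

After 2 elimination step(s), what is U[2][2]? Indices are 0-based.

U[2][2] = 4

[col 0] pivot 1
  R1 -= 1*R0 → (0, 1, 1)  (L[1][0] := 1)
  R2 -= 2*R0 → (0, 4, 3)  (L[2][0] := 2)
[col 1] pivot 1
  R2 -= 4*R1 → (0, 0, 4)  (L[2][1] := 4)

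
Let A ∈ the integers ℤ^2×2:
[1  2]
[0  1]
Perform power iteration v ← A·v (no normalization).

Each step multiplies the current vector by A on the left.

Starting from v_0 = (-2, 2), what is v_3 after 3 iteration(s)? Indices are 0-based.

v_3 = (10, 2)

v_0 = (-2, 2).
v_1 = A·v_0 = (2, 2).
v_2 = A·v_1 = (6, 2).
v_3 = A·v_2 = (10, 2).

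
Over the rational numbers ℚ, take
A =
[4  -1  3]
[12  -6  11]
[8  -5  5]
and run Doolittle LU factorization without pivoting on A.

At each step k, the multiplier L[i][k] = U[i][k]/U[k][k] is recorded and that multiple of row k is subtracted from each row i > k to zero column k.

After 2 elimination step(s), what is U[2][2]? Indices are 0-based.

U[2][2] = -3

Step 1: pivot at (0,0) is 4.
  row1 ← row1 − (3)·row0  ⇒  L[1][0]=3, U row1=(0, -3, 2)
  row2 ← row2 − (2)·row0  ⇒  L[2][0]=2, U row2=(0, -3, -1)
Step 2: pivot at (1,1) is -3.
  row2 ← row2 − (1)·row1  ⇒  L[2][1]=1, U row2=(0, 0, -3)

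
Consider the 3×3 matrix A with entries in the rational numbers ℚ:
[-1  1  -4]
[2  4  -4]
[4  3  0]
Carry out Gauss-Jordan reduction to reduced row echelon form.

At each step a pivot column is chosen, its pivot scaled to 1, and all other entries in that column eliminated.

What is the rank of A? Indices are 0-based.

rank = 3

[1] R0 /= -1  ⇒  (1, -1, 4)
     R1 -= 2·R0  ⇒  (0, 6, -12)
     R2 -= 4·R0  ⇒  (0, 7, -16)
[2] R1 /= 6  ⇒  (0, 1, -2)
     R0 -= -1·R1  ⇒  (1, 0, 2)
     R2 -= 7·R1  ⇒  (0, 0, -2)
[3] R2 /= -2  ⇒  (0, 0, 1)
     R0 -= 2·R2  ⇒  (1, 0, 0)
     R1 -= -2·R2  ⇒  (0, 1, 0)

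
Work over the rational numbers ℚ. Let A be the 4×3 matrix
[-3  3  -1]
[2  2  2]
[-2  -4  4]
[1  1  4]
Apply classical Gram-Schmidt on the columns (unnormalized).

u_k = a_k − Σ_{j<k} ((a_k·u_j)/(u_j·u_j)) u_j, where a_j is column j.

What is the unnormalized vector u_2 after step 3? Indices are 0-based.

u_2 = (127/131, 300/131, 381/131, 543/131)

Step 1: u_0 = a_0 = (-3, 2, -2, 1).
Step 2: u_1 = a_1 − (2/9)·u_0 = (11/3, 14/9, -32/9, 7/9).
Step 3: u_2 = a_2 − (1/6)·u_0 − (-105/262)·u_1 = (127/131, 300/131, 381/131, 543/131).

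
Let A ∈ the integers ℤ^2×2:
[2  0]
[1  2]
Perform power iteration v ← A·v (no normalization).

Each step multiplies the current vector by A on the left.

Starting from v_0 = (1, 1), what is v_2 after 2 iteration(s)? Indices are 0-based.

v_0 = (1, 1).
v_1 = A·v_0 = (2, 3).
v_2 = A·v_1 = (4, 8).

v_2 = (4, 8)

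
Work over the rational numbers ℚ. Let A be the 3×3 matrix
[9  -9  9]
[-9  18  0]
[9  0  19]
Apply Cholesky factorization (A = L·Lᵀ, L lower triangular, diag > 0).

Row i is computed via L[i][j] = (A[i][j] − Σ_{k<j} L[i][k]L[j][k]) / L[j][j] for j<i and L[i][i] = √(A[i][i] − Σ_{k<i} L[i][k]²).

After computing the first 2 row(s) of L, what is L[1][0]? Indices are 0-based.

L[1][0] = -3

Step 1: L[0][0] = √(9) = 3.
  L[1][0] = (-9) / L[0][0] = -3.
Step 2: L[1][1] = √(9) = 3.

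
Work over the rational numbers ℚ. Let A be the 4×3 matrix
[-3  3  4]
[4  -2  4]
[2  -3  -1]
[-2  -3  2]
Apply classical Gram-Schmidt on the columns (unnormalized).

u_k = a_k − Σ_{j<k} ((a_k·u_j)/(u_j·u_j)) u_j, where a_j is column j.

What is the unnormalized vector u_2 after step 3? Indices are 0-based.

u_2 = (1402/367, 1557/367, -647/734, 1375/734)

Step 1: u_0 = a_0 = (-3, 4, 2, -2).
Step 2: u_1 = a_1 − (-17/33)·u_0 = (16/11, 2/33, -65/33, -133/33).
Step 3: u_2 = a_2 − (-2/33)·u_0 − (-1/734)·u_1 = (1402/367, 1557/367, -647/734, 1375/734).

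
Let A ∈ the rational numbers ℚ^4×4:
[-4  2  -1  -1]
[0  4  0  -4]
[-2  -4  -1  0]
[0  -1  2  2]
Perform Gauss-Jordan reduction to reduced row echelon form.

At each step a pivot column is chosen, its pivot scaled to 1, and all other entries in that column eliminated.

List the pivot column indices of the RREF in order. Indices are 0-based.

pivot columns: 0, 1, 2, 3

[1] R0 /= -4  ⇒  (1, -1/2, 1/4, 1/4)
     R2 -= -2·R0  ⇒  (0, -5, -1/2, 1/2)
[2] R1 /= 4  ⇒  (0, 1, 0, -1)
     R0 -= -1/2·R1  ⇒  (1, 0, 1/4, -1/4)
     R2 -= -5·R1  ⇒  (0, 0, -1/2, -9/2)
     R3 -= -1·R1  ⇒  (0, 0, 2, 1)
[3] R2 /= -1/2  ⇒  (0, 0, 1, 9)
     R0 -= 1/4·R2  ⇒  (1, 0, 0, -5/2)
     R3 -= 2·R2  ⇒  (0, 0, 0, -17)
[4] R3 /= -17  ⇒  (0, 0, 0, 1)
     R0 -= -5/2·R3  ⇒  (1, 0, 0, 0)
     R1 -= -1·R3  ⇒  (0, 1, 0, 0)
     R2 -= 9·R3  ⇒  (0, 0, 1, 0)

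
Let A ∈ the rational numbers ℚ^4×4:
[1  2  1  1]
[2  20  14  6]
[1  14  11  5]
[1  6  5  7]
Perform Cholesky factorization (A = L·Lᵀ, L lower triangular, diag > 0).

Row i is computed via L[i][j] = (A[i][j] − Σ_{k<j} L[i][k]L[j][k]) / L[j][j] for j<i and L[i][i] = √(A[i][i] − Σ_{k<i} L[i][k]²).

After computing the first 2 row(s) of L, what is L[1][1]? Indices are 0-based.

Step 1: L[0][0] = √(1) = 1.
  L[1][0] = (2) / L[0][0] = 2.
Step 2: L[1][1] = √(16) = 4.

L[1][1] = 4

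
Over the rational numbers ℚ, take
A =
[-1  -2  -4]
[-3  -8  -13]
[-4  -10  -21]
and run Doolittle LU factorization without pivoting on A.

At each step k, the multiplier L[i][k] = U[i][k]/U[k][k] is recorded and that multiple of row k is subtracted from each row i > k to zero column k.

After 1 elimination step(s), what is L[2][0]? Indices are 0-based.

Step 1: pivot at (0,0) is -1.
  row1 ← row1 − (3)·row0  ⇒  L[1][0]=3, U row1=(0, -2, -1)
  row2 ← row2 − (4)·row0  ⇒  L[2][0]=4, U row2=(0, -2, -5)

L[2][0] = 4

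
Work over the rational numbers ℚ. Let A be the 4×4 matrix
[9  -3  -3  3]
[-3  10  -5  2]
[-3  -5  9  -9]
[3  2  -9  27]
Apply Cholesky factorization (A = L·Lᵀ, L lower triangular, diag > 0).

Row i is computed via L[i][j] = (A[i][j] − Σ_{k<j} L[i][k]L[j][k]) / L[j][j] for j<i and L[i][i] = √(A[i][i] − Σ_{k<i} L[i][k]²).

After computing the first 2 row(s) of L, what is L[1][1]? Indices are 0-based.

L[1][1] = 3

Step 1: L[0][0] = √(9) = 3.
  L[1][0] = (-3) / L[0][0] = -1.
Step 2: L[1][1] = √(9) = 3.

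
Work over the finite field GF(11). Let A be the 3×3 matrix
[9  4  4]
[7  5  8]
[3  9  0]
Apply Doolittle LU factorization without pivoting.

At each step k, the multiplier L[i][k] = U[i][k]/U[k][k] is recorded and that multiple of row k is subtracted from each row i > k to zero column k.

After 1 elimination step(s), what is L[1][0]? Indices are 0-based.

L[1][0] = 2

k=0: U[0][0]=9
  eliminate (1,0): mult=2, new row 1: (0, 8, 0); set L[1][0]=2
  eliminate (2,0): mult=4, new row 2: (0, 4, 6); set L[2][0]=4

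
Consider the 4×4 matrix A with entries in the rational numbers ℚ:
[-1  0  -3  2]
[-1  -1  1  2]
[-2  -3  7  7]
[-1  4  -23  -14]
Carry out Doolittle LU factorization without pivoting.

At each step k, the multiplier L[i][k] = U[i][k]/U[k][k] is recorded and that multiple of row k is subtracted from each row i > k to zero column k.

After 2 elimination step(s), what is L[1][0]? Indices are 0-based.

Step 1: pivot at (0,0) is -1.
  row1 ← row1 − (1)·row0  ⇒  L[1][0]=1, U row1=(0, -1, 4, 0)
  row2 ← row2 − (2)·row0  ⇒  L[2][0]=2, U row2=(0, -3, 13, 3)
  row3 ← row3 − (1)·row0  ⇒  L[3][0]=1, U row3=(0, 4, -20, -16)
Step 2: pivot at (1,1) is -1.
  row2 ← row2 − (3)·row1  ⇒  L[2][1]=3, U row2=(0, 0, 1, 3)
  row3 ← row3 − (-4)·row1  ⇒  L[3][1]=-4, U row3=(0, 0, -4, -16)

L[1][0] = 1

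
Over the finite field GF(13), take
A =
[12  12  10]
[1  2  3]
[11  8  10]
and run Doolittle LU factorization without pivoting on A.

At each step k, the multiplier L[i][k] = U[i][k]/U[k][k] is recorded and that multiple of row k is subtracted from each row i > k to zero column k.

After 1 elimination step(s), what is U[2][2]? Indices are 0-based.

U[2][2] = 3

[col 0] pivot 12
  R1 -= 12*R0 → (0, 1, 0)  (L[1][0] := 12)
  R2 -= 2*R0 → (0, 10, 3)  (L[2][0] := 2)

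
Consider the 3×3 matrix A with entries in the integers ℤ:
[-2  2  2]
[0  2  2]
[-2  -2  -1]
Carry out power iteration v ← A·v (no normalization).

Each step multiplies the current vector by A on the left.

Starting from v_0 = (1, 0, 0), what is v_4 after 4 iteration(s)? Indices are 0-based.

v_4 = (4, 12, -18)

v_0 = (1, 0, 0).
v_1 = A·v_0 = (-2, 0, -2).
v_2 = A·v_1 = (0, -4, 6).
v_3 = A·v_2 = (4, 4, 2).
v_4 = A·v_3 = (4, 12, -18).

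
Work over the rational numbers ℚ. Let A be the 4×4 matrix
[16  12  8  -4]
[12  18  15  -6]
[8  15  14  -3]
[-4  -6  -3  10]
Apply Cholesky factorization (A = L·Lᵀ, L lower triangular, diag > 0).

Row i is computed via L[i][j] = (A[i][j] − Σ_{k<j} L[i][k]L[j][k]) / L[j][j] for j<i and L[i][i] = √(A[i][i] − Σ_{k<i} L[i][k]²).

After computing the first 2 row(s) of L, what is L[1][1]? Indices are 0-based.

L[1][1] = 3

Step 1: L[0][0] = √(16) = 4.
  L[1][0] = (12) / L[0][0] = 3.
Step 2: L[1][1] = √(9) = 3.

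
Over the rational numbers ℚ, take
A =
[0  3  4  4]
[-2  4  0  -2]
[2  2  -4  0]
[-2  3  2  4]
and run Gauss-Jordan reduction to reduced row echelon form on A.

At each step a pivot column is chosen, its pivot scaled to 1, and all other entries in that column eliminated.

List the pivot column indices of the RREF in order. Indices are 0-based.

pivot columns: 0, 1, 2, 3

pivot(0,0): swap R0↔R1
pivot(0,0)=-2: scale R0 → (1, -2, 0, 1)
  clear (2,0): R2 −= (2)R0 → (0, 6, -4, -2)
  clear (3,0): R3 −= (-2)R0 → (0, -1, 2, 6)
pivot(1,1)=3: scale R1 → (0, 1, 4/3, 4/3)
  clear (0,1): R0 −= (-2)R1 → (1, 0, 8/3, 11/3)
  clear (2,1): R2 −= (6)R1 → (0, 0, -12, -10)
  clear (3,1): R3 −= (-1)R1 → (0, 0, 10/3, 22/3)
pivot(2,2)=-12: scale R2 → (0, 0, 1, 5/6)
  clear (0,2): R0 −= (8/3)R2 → (1, 0, 0, 13/9)
  clear (1,2): R1 −= (4/3)R2 → (0, 1, 0, 2/9)
  clear (3,2): R3 −= (10/3)R2 → (0, 0, 0, 41/9)
pivot(3,3)=41/9: scale R3 → (0, 0, 0, 1)
  clear (0,3): R0 −= (13/9)R3 → (1, 0, 0, 0)
  clear (1,3): R1 −= (2/9)R3 → (0, 1, 0, 0)
  clear (2,3): R2 −= (5/6)R3 → (0, 0, 1, 0)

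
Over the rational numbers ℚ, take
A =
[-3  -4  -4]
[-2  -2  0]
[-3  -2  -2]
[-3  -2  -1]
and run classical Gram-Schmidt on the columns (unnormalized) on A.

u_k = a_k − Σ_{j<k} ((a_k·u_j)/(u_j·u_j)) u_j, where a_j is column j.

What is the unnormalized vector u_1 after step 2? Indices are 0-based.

u_1 = (-40/31, -6/31, 22/31, 22/31)

Step 1: u_0 = a_0 = (-3, -2, -3, -3).
Step 2: u_1 = a_1 − (28/31)·u_0 = (-40/31, -6/31, 22/31, 22/31).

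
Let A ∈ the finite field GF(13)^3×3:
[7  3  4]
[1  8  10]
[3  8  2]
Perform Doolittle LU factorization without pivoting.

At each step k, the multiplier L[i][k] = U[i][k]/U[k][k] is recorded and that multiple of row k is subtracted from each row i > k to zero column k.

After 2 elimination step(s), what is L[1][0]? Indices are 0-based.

L[1][0] = 2

[col 0] pivot 7
  R1 -= 2*R0 → (0, 2, 2)  (L[1][0] := 2)
  R2 -= 6*R0 → (0, 3, 4)  (L[2][0] := 6)
[col 1] pivot 2
  R2 -= 8*R1 → (0, 0, 1)  (L[2][1] := 8)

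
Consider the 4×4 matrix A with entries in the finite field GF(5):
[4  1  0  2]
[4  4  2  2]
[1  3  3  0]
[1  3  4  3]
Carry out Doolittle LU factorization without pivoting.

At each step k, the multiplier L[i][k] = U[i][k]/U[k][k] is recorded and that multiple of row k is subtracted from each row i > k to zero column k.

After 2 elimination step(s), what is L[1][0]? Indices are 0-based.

[col 0] pivot 4
  R1 -= 1*R0 → (0, 3, 2, 0)  (L[1][0] := 1)
  R2 -= 4*R0 → (0, 4, 3, 2)  (L[2][0] := 4)
  R3 -= 4*R0 → (0, 4, 4, 0)  (L[3][0] := 4)
[col 1] pivot 3
  R2 -= 3*R1 → (0, 0, 2, 2)  (L[2][1] := 3)
  R3 -= 3*R1 → (0, 0, 3, 0)  (L[3][1] := 3)

L[1][0] = 1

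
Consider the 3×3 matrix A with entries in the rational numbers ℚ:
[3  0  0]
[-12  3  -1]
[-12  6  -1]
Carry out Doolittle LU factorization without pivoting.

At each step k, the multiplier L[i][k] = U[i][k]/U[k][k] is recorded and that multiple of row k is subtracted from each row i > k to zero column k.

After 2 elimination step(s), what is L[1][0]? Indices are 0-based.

k=0: U[0][0]=3
  eliminate (1,0): mult=-4, new row 1: (0, 3, -1); set L[1][0]=-4
  eliminate (2,0): mult=-4, new row 2: (0, 6, -1); set L[2][0]=-4
k=1: U[1][1]=3
  eliminate (2,1): mult=2, new row 2: (0, 0, 1); set L[2][1]=2

L[1][0] = -4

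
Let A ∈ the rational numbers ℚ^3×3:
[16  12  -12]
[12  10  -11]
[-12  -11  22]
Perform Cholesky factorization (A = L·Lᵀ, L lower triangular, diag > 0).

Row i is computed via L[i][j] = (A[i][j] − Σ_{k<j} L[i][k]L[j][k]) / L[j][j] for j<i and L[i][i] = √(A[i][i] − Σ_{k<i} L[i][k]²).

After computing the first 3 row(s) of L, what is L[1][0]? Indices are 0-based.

Step 1: L[0][0] = √(16) = 4.
  L[1][0] = (12) / L[0][0] = 3.
Step 2: L[1][1] = √(1) = 1.
  L[2][0] = (-12) / L[0][0] = -3.
  L[2][1] = (-2) / L[1][1] = -2.
Step 3: L[2][2] = √(9) = 3.

L[1][0] = 3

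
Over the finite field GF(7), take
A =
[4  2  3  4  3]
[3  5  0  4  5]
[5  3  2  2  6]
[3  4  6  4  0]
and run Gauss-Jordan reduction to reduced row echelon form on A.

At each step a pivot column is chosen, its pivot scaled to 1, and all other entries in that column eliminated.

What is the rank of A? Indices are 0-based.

rank = 4

pivot(0,0)=4: scale R0 → (1, 4, 6, 1, 6)
  clear (1,0): R1 −= (3)R0 → (0, 0, 3, 1, 1)
  clear (2,0): R2 −= (5)R0 → (0, 4, 0, 4, 4)
  clear (3,0): R3 −= (3)R0 → (0, 6, 2, 1, 3)
pivot(1,1): swap R1↔R2
pivot(1,1)=4: scale R1 → (0, 1, 0, 1, 1)
  clear (0,1): R0 −= (4)R1 → (1, 0, 6, 4, 2)
  clear (3,1): R3 −= (6)R1 → (0, 0, 2, 2, 4)
pivot(2,2)=3: scale R2 → (0, 0, 1, 5, 5)
  clear (0,2): R0 −= (6)R2 → (1, 0, 0, 2, 0)
  clear (3,2): R3 −= (2)R2 → (0, 0, 0, 6, 1)
pivot(3,3)=6: scale R3 → (0, 0, 0, 1, 6)
  clear (0,3): R0 −= (2)R3 → (1, 0, 0, 0, 2)
  clear (1,3): R1 −= (1)R3 → (0, 1, 0, 0, 2)
  clear (2,3): R2 −= (5)R3 → (0, 0, 1, 0, 3)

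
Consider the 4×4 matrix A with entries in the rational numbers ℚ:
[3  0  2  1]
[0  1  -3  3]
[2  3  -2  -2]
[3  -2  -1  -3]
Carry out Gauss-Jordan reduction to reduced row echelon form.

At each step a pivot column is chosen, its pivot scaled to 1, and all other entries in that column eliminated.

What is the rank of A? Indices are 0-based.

step 1: normalize row 0 (÷3) = (1, 0, 2/3, 1/3)
  row 2: subtract 2×row0 = (0, 3, -10/3, -8/3)
  row 3: subtract 3×row0 = (0, -2, -3, -4)
step 2: normalize row 1 (÷1) = (0, 1, -3, 3)
  row 2: subtract 3×row1 = (0, 0, 17/3, -35/3)
  row 3: subtract -2×row1 = (0, 0, -9, 2)
step 3: normalize row 2 (÷17/3) = (0, 0, 1, -35/17)
  row 0: subtract 2/3×row2 = (1, 0, 0, 29/17)
  row 1: subtract -3×row2 = (0, 1, 0, -54/17)
  row 3: subtract -9×row2 = (0, 0, 0, -281/17)
step 4: normalize row 3 (÷-281/17) = (0, 0, 0, 1)
  row 0: subtract 29/17×row3 = (1, 0, 0, 0)
  row 1: subtract -54/17×row3 = (0, 1, 0, 0)
  row 2: subtract -35/17×row3 = (0, 0, 1, 0)

rank = 4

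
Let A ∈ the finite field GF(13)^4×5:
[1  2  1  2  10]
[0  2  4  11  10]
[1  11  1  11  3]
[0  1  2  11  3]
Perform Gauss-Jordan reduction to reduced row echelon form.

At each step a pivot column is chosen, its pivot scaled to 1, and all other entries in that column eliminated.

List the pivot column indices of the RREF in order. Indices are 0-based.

[1] R0 /= 1  ⇒  (1, 2, 1, 2, 10)
     R2 -= 1·R0  ⇒  (0, 9, 0, 9, 6)
[2] R1 /= 2  ⇒  (0, 1, 2, 12, 5)
     R0 -= 2·R1  ⇒  (1, 0, 10, 4, 0)
     R2 -= 9·R1  ⇒  (0, 0, 8, 5, 0)
     R3 -= 1·R1  ⇒  (0, 0, 0, 12, 11)
[3] R2 /= 8  ⇒  (0, 0, 1, 12, 0)
     R0 -= 10·R2  ⇒  (1, 0, 0, 1, 0)
     R1 -= 2·R2  ⇒  (0, 1, 0, 1, 5)
[4] R3 /= 12  ⇒  (0, 0, 0, 1, 2)
     R0 -= 1·R3  ⇒  (1, 0, 0, 0, 11)
     R1 -= 1·R3  ⇒  (0, 1, 0, 0, 3)
     R2 -= 12·R3  ⇒  (0, 0, 1, 0, 2)

pivot columns: 0, 1, 2, 3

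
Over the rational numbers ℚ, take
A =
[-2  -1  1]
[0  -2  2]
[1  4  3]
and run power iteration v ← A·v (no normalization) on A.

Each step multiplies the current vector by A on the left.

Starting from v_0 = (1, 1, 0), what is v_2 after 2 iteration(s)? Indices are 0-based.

v_0 = (1, 1, 0).
v_1 = A·v_0 = (-3, -2, 5).
v_2 = A·v_1 = (13, 14, 4).

v_2 = (13, 14, 4)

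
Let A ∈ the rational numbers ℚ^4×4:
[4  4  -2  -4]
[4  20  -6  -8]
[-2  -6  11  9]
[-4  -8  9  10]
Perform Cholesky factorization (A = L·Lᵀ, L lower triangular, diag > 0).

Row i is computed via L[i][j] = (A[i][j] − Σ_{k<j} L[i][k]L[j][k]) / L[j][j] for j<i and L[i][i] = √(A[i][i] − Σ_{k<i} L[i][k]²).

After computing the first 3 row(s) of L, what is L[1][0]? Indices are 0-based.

L[1][0] = 2

Step 1: L[0][0] = √(4) = 2.
  L[1][0] = (4) / L[0][0] = 2.
Step 2: L[1][1] = √(16) = 4.
  L[2][0] = (-2) / L[0][0] = -1.
  L[2][1] = (-4) / L[1][1] = -1.
Step 3: L[2][2] = √(9) = 3.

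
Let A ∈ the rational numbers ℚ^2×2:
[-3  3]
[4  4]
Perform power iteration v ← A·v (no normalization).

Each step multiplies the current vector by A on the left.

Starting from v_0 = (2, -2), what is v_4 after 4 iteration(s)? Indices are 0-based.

v_4 = (612, -1200)

v_0 = (2, -2).
v_1 = A·v_0 = (-12, 0).
v_2 = A·v_1 = (36, -48).
v_3 = A·v_2 = (-252, -48).
v_4 = A·v_3 = (612, -1200).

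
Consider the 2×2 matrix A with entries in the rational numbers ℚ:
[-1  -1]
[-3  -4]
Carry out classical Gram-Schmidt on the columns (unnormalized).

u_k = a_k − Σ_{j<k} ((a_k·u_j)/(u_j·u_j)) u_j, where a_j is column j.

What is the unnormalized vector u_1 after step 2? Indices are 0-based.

Step 1: u_0 = a_0 = (-1, -3).
Step 2: u_1 = a_1 − (13/10)·u_0 = (3/10, -1/10).

u_1 = (3/10, -1/10)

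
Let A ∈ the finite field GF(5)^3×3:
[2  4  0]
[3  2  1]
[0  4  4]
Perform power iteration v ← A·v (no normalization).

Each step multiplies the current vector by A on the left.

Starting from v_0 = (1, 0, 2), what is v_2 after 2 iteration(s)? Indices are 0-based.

v_0 = (1, 0, 2).
v_1 = A·v_0 = (2, 0, 3).
v_2 = A·v_1 = (4, 4, 2).

v_2 = (4, 4, 2)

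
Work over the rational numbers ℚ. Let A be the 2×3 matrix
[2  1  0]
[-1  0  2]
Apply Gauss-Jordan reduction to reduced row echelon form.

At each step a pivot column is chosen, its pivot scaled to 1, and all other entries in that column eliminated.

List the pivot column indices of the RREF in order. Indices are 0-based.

step 1: normalize row 0 (÷2) = (1, 1/2, 0)
  row 1: subtract -1×row0 = (0, 1/2, 2)
step 2: normalize row 1 (÷1/2) = (0, 1, 4)
  row 0: subtract 1/2×row1 = (1, 0, -2)

pivot columns: 0, 1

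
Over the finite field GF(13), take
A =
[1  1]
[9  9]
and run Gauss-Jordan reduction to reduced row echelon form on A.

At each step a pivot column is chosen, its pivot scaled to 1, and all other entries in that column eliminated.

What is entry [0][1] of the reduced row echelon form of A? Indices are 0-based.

step 1: normalize row 0 (÷1) = (1, 1)
  row 1: subtract 9×row0 = (0, 0)
skip col 1 (zero from row 1)

M[0][1] = 1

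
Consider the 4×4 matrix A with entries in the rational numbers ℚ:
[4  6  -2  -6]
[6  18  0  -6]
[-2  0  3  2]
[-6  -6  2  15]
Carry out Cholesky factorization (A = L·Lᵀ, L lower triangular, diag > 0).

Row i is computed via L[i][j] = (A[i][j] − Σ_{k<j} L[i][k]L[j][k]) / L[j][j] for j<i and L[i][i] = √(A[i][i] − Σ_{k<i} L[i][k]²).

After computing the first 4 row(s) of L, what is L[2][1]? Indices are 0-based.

L[2][1] = 1

Step 1: L[0][0] = √(4) = 2.
  L[1][0] = (6) / L[0][0] = 3.
Step 2: L[1][1] = √(9) = 3.
  L[2][0] = (-2) / L[0][0] = -1.
  L[2][1] = (3) / L[1][1] = 1.
Step 3: L[2][2] = √(1) = 1.
  L[3][0] = (-6) / L[0][0] = -3.
  L[3][1] = (3) / L[1][1] = 1.
  L[3][2] = (-2) / L[2][2] = -2.
Step 4: L[3][3] = √(1) = 1.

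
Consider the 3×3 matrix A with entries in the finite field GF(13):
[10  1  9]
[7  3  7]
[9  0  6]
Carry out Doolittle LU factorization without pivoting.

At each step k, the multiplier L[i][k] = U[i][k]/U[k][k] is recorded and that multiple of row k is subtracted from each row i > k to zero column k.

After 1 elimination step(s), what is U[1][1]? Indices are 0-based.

[col 0] pivot 10
  R1 -= 2*R0 → (0, 1, 2)  (L[1][0] := 2)
  R2 -= 10*R0 → (0, 3, 7)  (L[2][0] := 10)

U[1][1] = 1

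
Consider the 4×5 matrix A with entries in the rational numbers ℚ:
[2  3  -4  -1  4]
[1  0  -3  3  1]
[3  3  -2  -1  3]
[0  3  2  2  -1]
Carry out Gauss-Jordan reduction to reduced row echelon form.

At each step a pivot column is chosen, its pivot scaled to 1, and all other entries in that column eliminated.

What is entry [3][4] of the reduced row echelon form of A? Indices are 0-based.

[1] R0 /= 2  ⇒  (1, 3/2, -2, -1/2, 2)
     R1 -= 1·R0  ⇒  (0, -3/2, -1, 7/2, -1)
     R2 -= 3·R0  ⇒  (0, -3/2, 4, 1/2, -3)
[2] R1 /= -3/2  ⇒  (0, 1, 2/3, -7/3, 2/3)
     R0 -= 3/2·R1  ⇒  (1, 0, -3, 3, 1)
     R2 -= -3/2·R1  ⇒  (0, 0, 5, -3, -2)
     R3 -= 3·R1  ⇒  (0, 0, 0, 9, -3)
[3] R2 /= 5  ⇒  (0, 0, 1, -3/5, -2/5)
     R0 -= -3·R2  ⇒  (1, 0, 0, 6/5, -1/5)
     R1 -= 2/3·R2  ⇒  (0, 1, 0, -29/15, 14/15)
[4] R3 /= 9  ⇒  (0, 0, 0, 1, -1/3)
     R0 -= 6/5·R3  ⇒  (1, 0, 0, 0, 1/5)
     R1 -= -29/15·R3  ⇒  (0, 1, 0, 0, 13/45)
     R2 -= -3/5·R3  ⇒  (0, 0, 1, 0, -3/5)

M[3][4] = -1/3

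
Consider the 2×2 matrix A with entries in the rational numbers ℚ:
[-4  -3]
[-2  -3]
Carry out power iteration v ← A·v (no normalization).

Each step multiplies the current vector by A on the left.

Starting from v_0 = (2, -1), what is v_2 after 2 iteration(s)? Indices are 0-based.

v_0 = (2, -1).
v_1 = A·v_0 = (-5, -1).
v_2 = A·v_1 = (23, 13).

v_2 = (23, 13)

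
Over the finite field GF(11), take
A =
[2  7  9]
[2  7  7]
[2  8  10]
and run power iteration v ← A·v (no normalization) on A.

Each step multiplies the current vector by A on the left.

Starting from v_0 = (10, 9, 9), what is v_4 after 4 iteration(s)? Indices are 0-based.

v_4 = (10, 6, 4)

v_0 = (10, 9, 9).
v_1 = A·v_0 = (10, 3, 6).
v_2 = A·v_1 = (7, 6, 5).
v_3 = A·v_2 = (2, 3, 2).
v_4 = A·v_3 = (10, 6, 4).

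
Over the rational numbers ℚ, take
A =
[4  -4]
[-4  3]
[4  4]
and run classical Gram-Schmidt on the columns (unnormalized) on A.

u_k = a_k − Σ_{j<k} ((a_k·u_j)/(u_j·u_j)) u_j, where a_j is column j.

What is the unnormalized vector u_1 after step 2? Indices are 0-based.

u_1 = (-3, 2, 5)

Step 1: u_0 = a_0 = (4, -4, 4).
Step 2: u_1 = a_1 − (-1/4)·u_0 = (-3, 2, 5).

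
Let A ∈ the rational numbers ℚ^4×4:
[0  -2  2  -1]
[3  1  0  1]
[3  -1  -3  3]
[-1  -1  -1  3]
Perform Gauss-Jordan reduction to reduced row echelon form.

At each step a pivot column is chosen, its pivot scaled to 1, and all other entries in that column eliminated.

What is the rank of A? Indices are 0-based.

rank = 4

pivot(0,0): swap R0↔R1
pivot(0,0)=3: scale R0 → (1, 1/3, 0, 1/3)
  clear (2,0): R2 −= (3)R0 → (0, -2, -3, 2)
  clear (3,0): R3 −= (-1)R0 → (0, -2/3, -1, 10/3)
pivot(1,1)=-2: scale R1 → (0, 1, -1, 1/2)
  clear (0,1): R0 −= (1/3)R1 → (1, 0, 1/3, 1/6)
  clear (2,1): R2 −= (-2)R1 → (0, 0, -5, 3)
  clear (3,1): R3 −= (-2/3)R1 → (0, 0, -5/3, 11/3)
pivot(2,2)=-5: scale R2 → (0, 0, 1, -3/5)
  clear (0,2): R0 −= (1/3)R2 → (1, 0, 0, 11/30)
  clear (1,2): R1 −= (-1)R2 → (0, 1, 0, -1/10)
  clear (3,2): R3 −= (-5/3)R2 → (0, 0, 0, 8/3)
pivot(3,3)=8/3: scale R3 → (0, 0, 0, 1)
  clear (0,3): R0 −= (11/30)R3 → (1, 0, 0, 0)
  clear (1,3): R1 −= (-1/10)R3 → (0, 1, 0, 0)
  clear (2,3): R2 −= (-3/5)R3 → (0, 0, 1, 0)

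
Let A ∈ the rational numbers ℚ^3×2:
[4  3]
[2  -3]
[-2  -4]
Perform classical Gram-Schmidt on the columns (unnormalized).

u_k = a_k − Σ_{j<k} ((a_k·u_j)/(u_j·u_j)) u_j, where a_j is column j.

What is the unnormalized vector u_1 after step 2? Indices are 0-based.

Step 1: u_0 = a_0 = (4, 2, -2).
Step 2: u_1 = a_1 − (7/12)·u_0 = (2/3, -25/6, -17/6).

u_1 = (2/3, -25/6, -17/6)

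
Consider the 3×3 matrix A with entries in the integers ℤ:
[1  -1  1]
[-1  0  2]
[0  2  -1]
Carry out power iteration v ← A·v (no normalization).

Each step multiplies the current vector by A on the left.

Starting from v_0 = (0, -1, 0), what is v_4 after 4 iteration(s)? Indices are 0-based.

v_4 = (-11, -30, 22)

v_0 = (0, -1, 0).
v_1 = A·v_0 = (1, 0, -2).
v_2 = A·v_1 = (-1, -5, 2).
v_3 = A·v_2 = (6, 5, -12).
v_4 = A·v_3 = (-11, -30, 22).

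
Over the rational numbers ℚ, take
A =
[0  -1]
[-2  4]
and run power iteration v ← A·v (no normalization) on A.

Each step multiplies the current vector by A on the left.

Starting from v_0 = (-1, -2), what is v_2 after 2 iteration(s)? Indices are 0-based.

v_0 = (-1, -2).
v_1 = A·v_0 = (2, -6).
v_2 = A·v_1 = (6, -28).

v_2 = (6, -28)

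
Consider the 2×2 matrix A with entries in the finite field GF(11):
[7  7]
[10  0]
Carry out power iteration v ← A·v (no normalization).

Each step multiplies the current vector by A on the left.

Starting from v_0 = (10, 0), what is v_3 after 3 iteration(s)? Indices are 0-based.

v_3 = (8, 9)

v_0 = (10, 0).
v_1 = A·v_0 = (4, 1).
v_2 = A·v_1 = (2, 7).
v_3 = A·v_2 = (8, 9).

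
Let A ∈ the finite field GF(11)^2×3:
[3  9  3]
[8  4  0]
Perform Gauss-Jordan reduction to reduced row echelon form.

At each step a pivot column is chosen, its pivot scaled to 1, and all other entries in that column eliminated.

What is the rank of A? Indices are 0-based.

rank = 2

[1] R0 /= 3  ⇒  (1, 3, 1)
     R1 -= 8·R0  ⇒  (0, 2, 3)
[2] R1 /= 2  ⇒  (0, 1, 7)
     R0 -= 3·R1  ⇒  (1, 0, 2)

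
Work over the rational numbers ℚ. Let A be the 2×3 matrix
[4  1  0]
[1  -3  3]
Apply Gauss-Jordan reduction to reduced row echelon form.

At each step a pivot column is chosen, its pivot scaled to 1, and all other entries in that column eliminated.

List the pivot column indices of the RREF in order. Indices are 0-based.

pivot columns: 0, 1

step 1: normalize row 0 (÷4) = (1, 1/4, 0)
  row 1: subtract 1×row0 = (0, -13/4, 3)
step 2: normalize row 1 (÷-13/4) = (0, 1, -12/13)
  row 0: subtract 1/4×row1 = (1, 0, 3/13)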